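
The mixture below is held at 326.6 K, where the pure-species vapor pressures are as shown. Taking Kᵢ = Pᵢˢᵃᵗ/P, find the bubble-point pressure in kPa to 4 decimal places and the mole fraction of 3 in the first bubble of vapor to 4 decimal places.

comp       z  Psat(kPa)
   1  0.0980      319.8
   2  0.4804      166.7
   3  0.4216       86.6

At the bubble point ψ → 0, so ΣzᵢKᵢ = 1 with Kᵢ = Pᵢˢᵃᵗ/P ⇒ P = ΣzᵢPᵢˢᵃᵗ.
P = 0.0980·319.8 + 0.4804·166.7 + 0.4216·86.6 = 147.9336 kPa
yᵢ = zᵢPᵢˢᵃᵗ/P ⇒ y_3 = 0.4216·86.6/147.9336 = 0.2468

Pbub = 147.9336 kPa, y_3 = 0.2468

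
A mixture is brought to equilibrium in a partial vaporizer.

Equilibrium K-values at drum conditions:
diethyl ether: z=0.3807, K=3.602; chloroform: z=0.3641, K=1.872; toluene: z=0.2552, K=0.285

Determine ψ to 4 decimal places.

Rachford–Rice: g(ψ) = Σ zᵢ(Kᵢ−1)/(1+ψ(Kᵢ−1)) = 0.
Check two-phase: ΣzᵢKᵢ = 2.1256 > 1 and Σzᵢ/Kᵢ = 1.1956 > 1, so g(0) = 1.1256 > 0 and g(1) = -0.1956 < 0.
Newton iteration, ψ⁰ = 0.37:
  ψ = 0.3700: g = 0.49664, g' = -1.0685 → ψ = 0.8348
  ψ = 0.8348: g = 0.04340, g' = -1.1517 → ψ = 0.8725
  ψ = 0.8725: g = -0.00181, g' = -1.2522 → ψ = 0.8710
Converged at ψ = 0.8710.

ψ = 0.8710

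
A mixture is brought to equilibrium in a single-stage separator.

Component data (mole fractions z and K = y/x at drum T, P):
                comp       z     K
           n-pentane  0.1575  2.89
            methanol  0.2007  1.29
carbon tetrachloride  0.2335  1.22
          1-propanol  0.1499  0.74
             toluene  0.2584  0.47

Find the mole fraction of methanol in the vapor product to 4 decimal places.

y_methanol = 0.2227

Rachford–Rice: g(V/F) = Σ zᵢ(Kᵢ−1)/(1+V/F(Kᵢ−1)) = 0.
g(0) = ΣzᵢKᵢ − 1 = 0.2313 and g(1) = 1 − Σzᵢ/Kᵢ = -0.1538, so a root lies in (0, 1).
Iterate (Newton) starting at V/F = 0.32:
  V/F = 0.3200: g = 0.07931, g' = -0.3598 → V/F = 0.5404
  V/F = 0.5404: g = 0.00622, g' = -0.3156 → V/F = 0.5601
  V/F = 0.5601: g = 0.00001, g' = -0.3149 → V/F = 0.5602
Converged at V/F = 0.5602.
Compositions from xᵢ = zᵢ/(1+V/F(Kᵢ−1)), yᵢ = Kᵢxᵢ:
  n-pentane: x = 0.0765, y = 0.2211
  methanol: x = 0.1727, y = 0.2227
  carbon tetrachloride: x = 0.2079, y = 0.2536
  1-propanol: x = 0.1755, y = 0.1298
  toluene: x = 0.3675, y = 0.1727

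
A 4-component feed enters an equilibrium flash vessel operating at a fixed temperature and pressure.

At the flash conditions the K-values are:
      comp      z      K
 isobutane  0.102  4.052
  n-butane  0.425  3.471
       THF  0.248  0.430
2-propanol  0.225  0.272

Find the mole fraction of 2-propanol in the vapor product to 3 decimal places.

Iterate (Newton) starting at ψ = 0.62:
  ψ = 0.620: g = 0.0052, g' = -1.107 → ψ = 0.625
Converged at ψ = 0.625.
Compositions from xᵢ = zᵢ/(1+ψ(Kᵢ−1)), yᵢ = Kᵢxᵢ:
  isobutane: x = 0.035, y = 0.142
  n-butane: x = 0.167, y = 0.580
  THF: x = 0.385, y = 0.166
  2-propanol: x = 0.413, y = 0.112

y_2-propanol = 0.112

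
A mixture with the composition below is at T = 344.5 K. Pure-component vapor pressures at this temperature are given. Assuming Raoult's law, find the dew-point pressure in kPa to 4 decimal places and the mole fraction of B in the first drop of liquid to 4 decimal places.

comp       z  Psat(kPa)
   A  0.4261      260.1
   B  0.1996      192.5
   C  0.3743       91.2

Pdew = 147.5086 kPa, x_B = 0.1529

At the dew point ψ → 1, so Σzᵢ/Kᵢ = 1 with Kᵢ = Pᵢˢᵃᵗ/P ⇒ 1/P = Σzᵢ/Pᵢˢᵃᵗ.
1/P = 0.4261/260.1 + 0.1996/192.5 + 0.3743/91.2 = 0.0067793 ⇒ P = 147.5086 kPa
xᵢ = zᵢP/Pᵢˢᵃᵗ ⇒ x_B = 0.1996·147.5086/192.5 = 0.1529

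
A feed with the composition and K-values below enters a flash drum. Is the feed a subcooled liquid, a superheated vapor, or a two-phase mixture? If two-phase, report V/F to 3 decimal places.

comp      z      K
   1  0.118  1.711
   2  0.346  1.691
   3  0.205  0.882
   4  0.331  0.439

two-phase, V/F = 0.361

ΣzᵢKᵢ = 1.113; Σzᵢ/Kᵢ = 1.260.
Both exceed 1, so a two-phase solution exists.
Let ψ = V/F and solve Σ zᵢ(Kᵢ−1)/(1+ψ(Kᵢ−1)) = 0.
Iterate (Newton) starting at ψ = 0.63:
  ψ = 0.630: g = -0.0888, g' = -0.361 → ψ = 0.384
  ψ = 0.384: g = -0.0072, g' = -0.312 → ψ = 0.361
Converged at ψ = 0.361.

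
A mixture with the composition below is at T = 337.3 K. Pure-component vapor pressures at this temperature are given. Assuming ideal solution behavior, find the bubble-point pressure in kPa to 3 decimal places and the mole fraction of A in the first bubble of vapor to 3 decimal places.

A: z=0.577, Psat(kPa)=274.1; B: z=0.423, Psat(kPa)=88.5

At the bubble point ψ → 0, so ΣzᵢKᵢ = 1 with Kᵢ = Pᵢˢᵃᵗ/P ⇒ P = ΣzᵢPᵢˢᵃᵗ.
P = 0.577·274.1 + 0.423·88.5 = 195.591 kPa
yᵢ = zᵢPᵢˢᵃᵗ/P ⇒ y_A = 0.577·274.1/195.591 = 0.809

Pbub = 195.591 kPa, y_A = 0.809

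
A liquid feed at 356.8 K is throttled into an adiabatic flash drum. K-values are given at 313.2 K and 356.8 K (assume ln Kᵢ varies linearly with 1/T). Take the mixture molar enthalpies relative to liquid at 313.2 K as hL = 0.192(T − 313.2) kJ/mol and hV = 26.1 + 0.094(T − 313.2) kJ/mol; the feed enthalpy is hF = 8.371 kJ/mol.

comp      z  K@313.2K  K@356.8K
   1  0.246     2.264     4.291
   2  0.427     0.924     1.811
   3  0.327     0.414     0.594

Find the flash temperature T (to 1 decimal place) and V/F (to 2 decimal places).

Adiabatic flash: solve Rachford–Rice at each trial T, then check hF = ψ·hV(T) + (1−ψ)·hL(T).
  T = 313.2 K: K = (2.264, 0.924, 0.414), RR gives ψ = 0.195, H_out = 5.101 kJ/mol
  T = 356.8 K: K = (4.291, 1.811, 0.594), RR gives ψ = 1.000, H_out = 30.198 kJ/mol
  T = 335.0 K: K = (3.182, 1.322, 0.502), RR gives ψ = 0.882, H_out = 25.324 kJ/mol
  T = 324.1 K: K = (2.700, 1.112, 0.457), RR gives ψ = 0.571, H_out = 16.383 kJ/mol
  T = 318.6 K: K = (2.474, 1.014, 0.435), RR gives ψ = 0.389, H_out = 10.978 kJ/mol
  T = 315.9 K: K = (2.368, 0.969, 0.425), RR gives ψ = 0.294, H_out = 8.108 kJ/mol
  T = 317.2 K: K = (2.418, 0.990, 0.430), RR gives ψ = 0.340, H_out = 9.507 kJ/mol
Linear interpolation between T = 315.9 (H_out = 8.108) and T = 317.2 (H_out = 9.507) on hF = 8.371 gives T ≈ 316.1 K, at which ψ = 0.30.

T = 316.1 K, V/F = 0.30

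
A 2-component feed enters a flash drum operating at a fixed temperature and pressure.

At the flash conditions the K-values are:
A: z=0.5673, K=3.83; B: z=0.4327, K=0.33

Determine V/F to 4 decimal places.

V/F = 0.6938

Material balance + equilibrium reduce to Σ zᵢ(Kᵢ−1)/(1+V/F(Kᵢ−1)) = 0.
g(0) = ΣzᵢKᵢ − 1 = 1.3156 and g(1) = 1 − Σzᵢ/Kᵢ = -0.4593, so a root lies in (0, 1).
Newton iteration, V/F⁰ = 0.5:
  V/F = 0.5000: g = 0.22883, g' = -1.2183 → V/F = 0.6878
  V/F = 0.6878: g = 0.00714, g' = -1.1915 → V/F = 0.6938
Converged at V/F = 0.6938.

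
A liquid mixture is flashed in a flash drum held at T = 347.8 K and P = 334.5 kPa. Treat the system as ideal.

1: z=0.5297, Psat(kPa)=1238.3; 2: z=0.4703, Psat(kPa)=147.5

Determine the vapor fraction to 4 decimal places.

ψ = 0.7735

Raoult's law: Kᵢ = Pᵢˢᵃᵗ/P = Pᵢˢᵃᵗ/334.5.
  K_1 = 1238.3/334.5 = 3.701943, K_2 = 147.5/334.5 = 0.440957
Iterate (Newton) starting at ψ = 0.56:
  ψ = 0.5600: g = 0.18677, g' = -0.9238 → ψ = 0.7622
  ψ = 0.7622: g = 0.00970, g' = -0.8594 → ψ = 0.7735
Converged at ψ = 0.7735.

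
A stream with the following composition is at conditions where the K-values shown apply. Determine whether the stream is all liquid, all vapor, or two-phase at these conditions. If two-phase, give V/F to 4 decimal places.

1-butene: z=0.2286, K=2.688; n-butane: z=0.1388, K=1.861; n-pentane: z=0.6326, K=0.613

two-phase, V/F = 0.4725

ΣzᵢKᵢ = 1.2606; Σzᵢ/Kᵢ = 1.1916.
Both exceed 1, so a two-phase solution exists.
Rachford–Rice: g(ψ) = Σ zᵢ(Kᵢ−1)/(1+ψ(Kᵢ−1)) = 0.
Newton–Raphson from ψ = 0.58:
  ψ = 0.5800: g = -0.04099, g' = -0.3696 → ψ = 0.4691
  ψ = 0.4691: g = 0.00136, g' = -0.3965 → ψ = 0.4725
Converged at ψ = 0.4725.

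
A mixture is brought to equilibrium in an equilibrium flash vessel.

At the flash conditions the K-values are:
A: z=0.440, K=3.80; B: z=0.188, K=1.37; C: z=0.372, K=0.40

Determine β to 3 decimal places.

β = 0.806

Let β = V/F and solve Σ zᵢ(Kᵢ−1)/(1+β(Kᵢ−1)) = 0.
Check two-phase: ΣzᵢKᵢ = 2.078 > 1 and Σzᵢ/Kᵢ = 1.183 > 1, so g(0) = 1.078 > 0 and g(1) = -0.183 < 0.
Newton–Raphson from β = 0.37:
  β = 0.370: g = 0.3794, g' = -1.073 → β = 0.723
  β = 0.723: g = 0.0676, g' = -0.811 → β = 0.807
  β = 0.807: g = -0.0011, g' = -0.843 → β = 0.806
Converged at β = 0.806.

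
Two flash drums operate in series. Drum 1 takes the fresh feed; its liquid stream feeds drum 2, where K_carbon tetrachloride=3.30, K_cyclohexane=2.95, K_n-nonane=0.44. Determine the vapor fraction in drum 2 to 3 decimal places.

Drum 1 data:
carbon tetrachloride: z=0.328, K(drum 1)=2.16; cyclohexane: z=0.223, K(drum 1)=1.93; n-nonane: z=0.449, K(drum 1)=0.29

V/F (drum 2) = 0.435

Drum 1:
Rachford–Rice: g(ψ₁) = Σ zᵢ(Kᵢ−1)/(1+ψ₁(Kᵢ−1)) = 0.
g(0) = ΣzᵢKᵢ − 1 = 0.269 and g(1) = 1 − Σzᵢ/Kᵢ = -0.816, so a root lies in (0, 1).
Newton iteration, ψ₁⁰ = 0.5:
  ψ₁ = 0.500: g = -0.1119, g' = -0.811 → ψ₁ = 0.362
  ψ₁ = 0.362: g = -0.0060, g' = -0.737 → ψ₁ = 0.354
Converged at ψ₁ = 0.354.
Drum-1 compositions:
  carbon tetrachloride: x = 0.233, y = 0.502
  cyclohexane: x = 0.168, y = 0.324
  n-nonane: x = 0.600, y = 0.174
Drum-2 feed = drum-1 liquid: z₂ = (0.2325, 0.1678, 0.5997).
Drum 2:
Material balance + equilibrium reduce to Σ zᵢ(Kᵢ−1)/(1+ψ₂(Kᵢ−1)) = 0.
g(0) = ΣzᵢKᵢ − 1 = 0.526 and g(1) = 1 − Σzᵢ/Kᵢ = -0.490, so a root lies in (0, 1).
Newton–Raphson from ψ₂ = 0.48:
  ψ₂ = 0.480: g = -0.0361, g' = -0.800 → ψ₂ = 0.435
Converged at ψ₂ = 0.435.
  carbon tetrachloride: x = 0.116, y = 0.383
  cyclohexane: x = 0.091, y = 0.268
  n-nonane: x = 0.793, y = 0.349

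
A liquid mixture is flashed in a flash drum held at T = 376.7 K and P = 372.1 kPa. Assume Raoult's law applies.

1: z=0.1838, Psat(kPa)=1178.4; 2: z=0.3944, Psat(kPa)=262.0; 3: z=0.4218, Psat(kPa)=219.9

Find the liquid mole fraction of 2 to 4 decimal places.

x_2 = 0.4116

Raoult's law: Kᵢ = Pᵢˢᵃᵗ/P = Pᵢˢᵃᵗ/372.1.
  K_1 = 1178.4/372.1 = 3.166891, K_2 = 262.0/372.1 = 0.704112, K_3 = 219.9/372.1 = 0.590970
Material balance + equilibrium reduce to Σ zᵢ(Kᵢ−1)/(1+β(Kᵢ−1)) = 0.
Feasibility: ΣzᵢKᵢ = 1.1090, Σzᵢ/Kᵢ = 1.3319 — both > 1, two phases present.
Newton iteration, β⁰ = 0.42:
  β = 0.4200: g = -0.13306, g' = -0.3844 → β = 0.0739
  β = 0.0739: g = 0.04610, g' = -0.7524 → β = 0.1352
  β = 0.1352: g = 0.00387, g' = -0.6328 → β = 0.1413
Converged at β = 0.1413.
Compositions from xᵢ = zᵢ/(1+β(Kᵢ−1)), yᵢ = Kᵢxᵢ:
  1: x = 0.1407, y = 0.4456
  2: x = 0.4116, y = 0.2898
  3: x = 0.4477, y = 0.2646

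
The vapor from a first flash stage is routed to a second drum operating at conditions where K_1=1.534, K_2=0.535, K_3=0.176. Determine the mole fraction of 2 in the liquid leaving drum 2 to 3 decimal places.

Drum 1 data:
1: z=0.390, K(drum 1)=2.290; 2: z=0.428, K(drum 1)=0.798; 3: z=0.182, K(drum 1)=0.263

Drum 1:
Let ψ₁ = V/F and solve Σ zᵢ(Kᵢ−1)/(1+ψ₁(Kᵢ−1)) = 0.
g(0) = ΣzᵢKᵢ − 1 = 0.283 and g(1) = 1 − Σzᵢ/Kᵢ = -0.399, so a root lies in (0, 1).
Newton–Raphson from ψ₁ = 0.6:
  ψ₁ = 0.600: g = -0.0553, g' = -0.547 → ψ₁ = 0.499
  ψ₁ = 0.499: g = -0.0022, g' = -0.509 → ψ₁ = 0.495
Converged at ψ₁ = 0.495.
Drum-1 compositions:
  1: x = 0.238, y = 0.545
  2: x = 0.476, y = 0.379
  3: x = 0.286, y = 0.075
Drum-2 feed = drum-1 vapor: z₂ = (0.5452, 0.3795, 0.0753).
Drum 2:
Let ψ₂ = V/F and solve Σ zᵢ(Kᵢ−1)/(1+ψ₂(Kᵢ−1)) = 0.
Check two-phase: ΣzᵢKᵢ = 1.053 > 1 and Σzᵢ/Kᵢ = 1.493 > 1, so g(0) = 0.053 > 0 and g(1) = -0.493 < 0.
Newton iteration, ψ₂⁰ = 0.32:
  ψ₂ = 0.320: g = -0.0429, g' = -0.321 → ψ₂ = 0.186
  ψ₂ = 0.186: g = -0.0017, g' = -0.298 → ψ₂ = 0.181
Converged at ψ₂ = 0.181.
  1: x = 0.497, y = 0.763
  2: x = 0.414, y = 0.222
  3: x = 0.088, y = 0.016

x_2 (drum 2) = 0.414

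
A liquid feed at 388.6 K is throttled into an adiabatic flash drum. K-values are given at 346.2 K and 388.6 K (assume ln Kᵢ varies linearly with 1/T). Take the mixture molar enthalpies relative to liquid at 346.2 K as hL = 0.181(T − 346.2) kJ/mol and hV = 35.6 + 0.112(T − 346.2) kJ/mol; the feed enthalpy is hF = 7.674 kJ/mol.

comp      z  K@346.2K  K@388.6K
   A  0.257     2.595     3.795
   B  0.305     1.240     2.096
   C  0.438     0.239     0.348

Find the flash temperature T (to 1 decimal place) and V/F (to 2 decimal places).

T = 348.0 K, V/F = 0.21

Adiabatic flash: solve Rachford–Rice at each trial T, then check hF = ψ·hV(T) + (1−ψ)·hL(T).
  T = 346.2 K: K = (2.595, 1.240, 0.239), RR gives ψ = 0.183, H_out = 6.523 kJ/mol
  T = 388.6 K: K = (3.795, 2.096, 0.348), RR gives ψ = 0.601, H_out = 27.312 kJ/mol
  T = 367.4 K: K = (3.173, 1.637, 0.292), RR gives ψ = 0.424, H_out = 18.312 kJ/mol
  T = 356.8 K: K = (2.878, 1.431, 0.265), RR gives ψ = 0.315, H_out = 12.892 kJ/mol
  T = 351.5 K: K = (2.735, 1.333, 0.252), RR gives ψ = 0.252, H_out = 9.844 kJ/mol
  T = 348.9 K: K = (2.666, 1.287, 0.245), RR gives ψ = 0.219, H_out = 8.251 kJ/mol
  T = 347.5 K: K = (2.629, 1.263, 0.242), RR gives ψ = 0.201, H_out = 7.365 kJ/mol
Linear interpolation between T = 347.5 (H_out = 7.365) and T = 348.9 (H_out = 8.251) on hF = 7.674 gives T ≈ 348.0 K, at which ψ = 0.21.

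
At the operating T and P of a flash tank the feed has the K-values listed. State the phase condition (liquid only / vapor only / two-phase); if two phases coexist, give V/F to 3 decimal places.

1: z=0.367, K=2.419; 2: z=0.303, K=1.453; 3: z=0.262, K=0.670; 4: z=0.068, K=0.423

vapor only

ΣzᵢKᵢ = 1.532; Σzᵢ/Kᵢ = 0.912.
Since Σzᵢ/Kᵢ < 1 the mixture is above its dew point — single vapor phase.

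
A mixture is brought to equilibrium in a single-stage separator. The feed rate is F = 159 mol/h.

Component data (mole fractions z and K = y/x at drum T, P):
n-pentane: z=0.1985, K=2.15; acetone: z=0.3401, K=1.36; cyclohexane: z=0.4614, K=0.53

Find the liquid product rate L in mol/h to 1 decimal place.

Rachford–Rice: g(β) = Σ zᵢ(Kᵢ−1)/(1+β(Kᵢ−1)) = 0.
Check two-phase: ΣzᵢKᵢ = 1.1339 > 1 and Σzᵢ/Kᵢ = 1.2130 > 1, so g(0) = 0.1339 > 0 and g(1) = -0.2130 < 0.
Newton–Raphson from β = 0.5:
  β = 0.5000: g = -0.03478, g' = -0.3116 → β = 0.3884
  β = 0.3884: g = -0.00007, g' = -0.3119 → β = 0.3882
Converged at β = 0.3882.
Then V = β·F = 0.3882·159 = 61.7 mol/h and L = F − V = 97.3 mol/h.

L = 97.3 mol/h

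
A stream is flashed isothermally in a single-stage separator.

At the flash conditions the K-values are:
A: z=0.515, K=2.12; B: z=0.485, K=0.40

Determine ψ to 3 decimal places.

Let ψ = V/F and solve Σ zᵢ(Kᵢ−1)/(1+ψ(Kᵢ−1)) = 0.
Feasibility: ΣzᵢKᵢ = 1.286, Σzᵢ/Kᵢ = 1.455 — both > 1, two phases present.
Newton–Raphson from ψ = 0.5:
  ψ = 0.500: g = -0.0460, g' = -0.622 → ψ = 0.426
  ψ = 0.426: g = -0.0005, g' = -0.611 → ψ = 0.425
Converged at ψ = 0.425.

ψ = 0.425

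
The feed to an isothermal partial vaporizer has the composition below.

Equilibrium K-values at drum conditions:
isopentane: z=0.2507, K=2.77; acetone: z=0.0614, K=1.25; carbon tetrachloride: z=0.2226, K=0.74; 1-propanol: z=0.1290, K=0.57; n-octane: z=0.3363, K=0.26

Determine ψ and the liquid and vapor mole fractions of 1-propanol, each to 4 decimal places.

Rachford–Rice: g(ψ) = Σ zᵢ(Kᵢ−1)/(1+ψ(Kᵢ−1)) = 0.
Feasibility: ΣzᵢKᵢ = 1.0969, Σzᵢ/Kᵢ = 1.9602 — both > 1, two phases present.
Newton–Raphson from ψ = 0.54:
  ψ = 0.5400: g = -0.31366, g' = -0.7800 → ψ = 0.1379
  ψ = 0.1379: g = -0.02460, g' = -0.7826 → ψ = 0.1064
  ψ = 0.1064: g = 0.00055, g' = -0.8189 → ψ = 0.1071
Converged at ψ = 0.1071.
Compositions from xᵢ = zᵢ/(1+ψ(Kᵢ−1)), yᵢ = Kᵢxᵢ:
  isopentane: x = 0.2107, y = 0.5838
  acetone: x = 0.0598, y = 0.0747
  carbon tetrachloride: x = 0.2290, y = 0.1694
  1-propanol: x = 0.1352, y = 0.0771
  n-octane: x = 0.3653, y = 0.0950

ψ = 0.1071, x_1-propanol = 0.1352, y_1-propanol = 0.0771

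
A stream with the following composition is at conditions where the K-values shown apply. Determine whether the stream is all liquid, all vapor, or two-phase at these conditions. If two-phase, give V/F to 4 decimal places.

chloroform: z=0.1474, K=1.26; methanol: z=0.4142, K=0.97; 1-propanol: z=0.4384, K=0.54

ΣzᵢKᵢ = 0.8242; Σzᵢ/Kᵢ = 1.3558.
Since ΣzᵢKᵢ < 1 the mixture is below its bubble point — single liquid phase.

all liquid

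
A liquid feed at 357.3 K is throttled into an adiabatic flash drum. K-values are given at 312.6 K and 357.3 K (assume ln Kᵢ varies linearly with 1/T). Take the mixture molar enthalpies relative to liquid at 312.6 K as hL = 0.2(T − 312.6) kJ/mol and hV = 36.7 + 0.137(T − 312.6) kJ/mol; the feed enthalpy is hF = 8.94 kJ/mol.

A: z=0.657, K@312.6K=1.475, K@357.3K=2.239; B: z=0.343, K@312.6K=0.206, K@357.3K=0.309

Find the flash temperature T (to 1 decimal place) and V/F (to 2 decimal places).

Adiabatic flash: solve Rachford–Rice at each trial T, then check hF = ψ·hV(T) + (1−ψ)·hL(T).
  T = 312.6 K: K = (1.475, 0.206), RR gives ψ = 0.105, H_out = 3.866 kJ/mol
  T = 357.3 K: K = (2.239, 0.309), RR gives ψ = 0.674, H_out = 31.776 kJ/mol
  T = 335.0 K: K = (1.844, 0.256), RR gives ψ = 0.476, H_out = 21.288 kJ/mol
  T = 323.8 K: K = (1.655, 0.230), RR gives ψ = 0.330, H_out = 14.133 kJ/mol
  T = 318.2 K: K = (1.564, 0.218), RR gives ψ = 0.232, H_out = 9.564 kJ/mol
  T = 315.4 K: K = (1.519, 0.212), RR gives ψ = 0.173, H_out = 6.890 kJ/mol
  T = 316.8 K: K = (1.542, 0.215), RR gives ψ = 0.204, H_out = 8.266 kJ/mol
Linear interpolation between T = 316.8 (H_out = 8.266) and T = 318.2 (H_out = 9.564) on hF = 8.94 gives T ≈ 317.5 K, at which ψ = 0.22.

T = 317.5 K, V/F = 0.22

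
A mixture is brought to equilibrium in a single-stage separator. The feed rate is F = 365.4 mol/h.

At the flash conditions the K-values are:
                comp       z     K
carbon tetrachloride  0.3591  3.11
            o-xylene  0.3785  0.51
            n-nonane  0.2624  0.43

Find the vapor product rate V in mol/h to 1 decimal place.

V = 139.7 mol/h

Let β = V/F and solve Σ zᵢ(Kᵢ−1)/(1+β(Kᵢ−1)) = 0.
Feasibility: ΣzᵢKᵢ = 1.4227, Σzᵢ/Kᵢ = 1.4679 — both > 1, two phases present.
Iterate (Newton) starting at β = 0.45:
  β = 0.4500: g = -0.05043, g' = -0.7244 → β = 0.3804
  β = 0.3804: g = 0.00141, g' = -0.7683 → β = 0.3822
Converged at β = 0.3822.
Then V = β·F = 0.3822·365.4 = 139.7 mol/h and L = F − V = 225.7 mol/h.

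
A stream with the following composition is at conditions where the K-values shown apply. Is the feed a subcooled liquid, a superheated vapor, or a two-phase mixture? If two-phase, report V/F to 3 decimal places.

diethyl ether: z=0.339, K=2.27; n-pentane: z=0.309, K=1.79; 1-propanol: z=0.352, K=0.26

two-phase, V/F = 0.531

ΣzᵢKᵢ = 1.414; Σzᵢ/Kᵢ = 1.676.
Both exceed 1, so a two-phase solution exists.
Newton–Raphson from ψ = 0.5:
  ψ = 0.500: g = 0.0249, g' = -0.789 → ψ = 0.531
Converged at ψ = 0.531.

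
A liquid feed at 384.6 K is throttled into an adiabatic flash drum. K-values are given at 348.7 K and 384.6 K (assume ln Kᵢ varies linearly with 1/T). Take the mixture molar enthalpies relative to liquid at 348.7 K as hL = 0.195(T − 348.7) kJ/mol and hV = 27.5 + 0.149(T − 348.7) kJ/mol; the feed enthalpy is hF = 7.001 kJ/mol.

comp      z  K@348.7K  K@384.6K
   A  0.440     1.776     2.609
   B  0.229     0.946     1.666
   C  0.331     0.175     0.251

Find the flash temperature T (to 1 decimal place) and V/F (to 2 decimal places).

T = 353.5 K, V/F = 0.22

Adiabatic flash: solve Rachford–Rice at each trial T, then check hF = ψ·hV(T) + (1−ψ)·hL(T).
  T = 348.7 K: K = (1.776, 0.946, 0.175), RR gives ψ = 0.114, H_out = 3.125 kJ/mol
  T = 384.6 K: K = (2.609, 1.666, 0.251), RR gives ψ = 0.619, H_out = 23.013 kJ/mol
  T = 366.6 K: K = (2.172, 1.272, 0.211), RR gives ψ = 0.435, H_out = 15.088 kJ/mol
  T = 357.6 K: K = (1.968, 1.100, 0.193), RR gives ψ = 0.299, H_out = 9.846 kJ/mol
  T = 353.1 K: K = (1.870, 1.020, 0.184), RR gives ψ = 0.214, H_out = 6.689 kJ/mol
  T = 355.4 K: K = (1.919, 1.061, 0.188), RR gives ψ = 0.259, H_out = 8.357 kJ/mol
Linear interpolation between T = 353.1 (H_out = 6.689) and T = 355.4 (H_out = 8.357) on hF = 7.001 gives T ≈ 353.5 K, at which ψ = 0.22.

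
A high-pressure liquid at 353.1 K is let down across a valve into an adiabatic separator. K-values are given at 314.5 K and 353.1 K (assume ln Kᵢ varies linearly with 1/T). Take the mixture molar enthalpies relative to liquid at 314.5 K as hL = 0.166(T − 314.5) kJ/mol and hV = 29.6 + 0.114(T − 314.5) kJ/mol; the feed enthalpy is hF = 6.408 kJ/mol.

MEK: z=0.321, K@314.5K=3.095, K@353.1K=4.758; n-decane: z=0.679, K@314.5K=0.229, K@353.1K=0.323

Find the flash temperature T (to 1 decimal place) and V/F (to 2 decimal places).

Adiabatic flash: solve Rachford–Rice at each trial T, then check hF = ψ·hV(T) + (1−ψ)·hL(T).
  T = 314.5 K: K = (3.095, 0.229), RR gives ψ = 0.092, H_out = 2.730 kJ/mol
  T = 353.1 K: K = (4.758, 0.323), RR gives ψ = 0.293, H_out = 14.505 kJ/mol
  T = 333.8 K: K = (3.885, 0.275), RR gives ψ = 0.207, H_out = 9.130 kJ/mol
  T = 324.1 K: K = (3.477, 0.251), RR gives ψ = 0.155, H_out = 6.096 kJ/mol
  T = 329.0 K: K = (3.681, 0.263), RR gives ψ = 0.182, H_out = 7.666 kJ/mol
  T = 326.6 K: K = (3.581, 0.257), RR gives ψ = 0.169, H_out = 6.907 kJ/mol
  T = 325.4 K: K = (3.531, 0.254), RR gives ψ = 0.162, H_out = 6.521 kJ/mol
Linear interpolation between T = 324.1 (H_out = 6.096) and T = 325.4 (H_out = 6.521) on hF = 6.408 gives T ≈ 325.1 K, at which ψ = 0.16.

T = 325.1 K, V/F = 0.16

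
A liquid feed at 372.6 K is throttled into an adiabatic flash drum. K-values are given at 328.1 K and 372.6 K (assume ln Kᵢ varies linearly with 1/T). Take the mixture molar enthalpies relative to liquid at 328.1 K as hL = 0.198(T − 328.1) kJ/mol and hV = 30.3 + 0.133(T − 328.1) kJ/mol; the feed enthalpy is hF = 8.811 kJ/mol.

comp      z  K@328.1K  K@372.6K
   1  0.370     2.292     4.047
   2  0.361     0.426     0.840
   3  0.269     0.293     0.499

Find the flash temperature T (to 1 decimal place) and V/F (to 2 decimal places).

Adiabatic flash: solve Rachford–Rice at each trial T, then check hF = ψ·hV(T) + (1−ψ)·hL(T).
  T = 328.1 K: K = (2.292, 0.426, 0.293), RR gives ψ = 0.099, H_out = 2.985 kJ/mol
  T = 372.6 K: K = (4.047, 0.840, 0.499), RR gives ψ = 0.876, H_out = 32.815 kJ/mol
  T = 350.4 K: K = (3.103, 0.612, 0.389), RR gives ψ = 0.455, H_out = 17.534 kJ/mol
  T = 339.2 K: K = (2.678, 0.513, 0.339), RR gives ψ = 0.281, H_out = 10.509 kJ/mol
  T = 333.6 K: K = (2.479, 0.468, 0.315), RR gives ψ = 0.192, H_out = 6.846 kJ/mol
  T = 336.4 K: K = (2.578, 0.490, 0.327), RR gives ψ = 0.237, H_out = 8.702 kJ/mol
  T = 337.8 K: K = (2.628, 0.502, 0.333), RR gives ψ = 0.259, H_out = 9.611 kJ/mol
Linear interpolation between T = 336.4 (H_out = 8.702) and T = 337.8 (H_out = 9.611) on hF = 8.811 gives T ≈ 336.6 K, at which ψ = 0.24.

T = 336.6 K, V/F = 0.24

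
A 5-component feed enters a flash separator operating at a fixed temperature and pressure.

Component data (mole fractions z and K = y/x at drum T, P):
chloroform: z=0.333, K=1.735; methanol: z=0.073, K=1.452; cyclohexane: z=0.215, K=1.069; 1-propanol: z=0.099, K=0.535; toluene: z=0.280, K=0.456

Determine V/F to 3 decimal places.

Material balance + equilibrium reduce to Σ zᵢ(Kᵢ−1)/(1+V/F(Kᵢ−1)) = 0.
g(0) = ΣzᵢKᵢ − 1 = 0.094 and g(1) = 1 − Σzᵢ/Kᵢ = -0.242, so a root lies in (0, 1).
Iterate (Newton) starting at V/F = 0.52:
  V/F = 0.520: g = -0.0550, g' = -0.303 → V/F = 0.339
  V/F = 0.339: g = -0.0023, g' = -0.282 → V/F = 0.331
Converged at V/F = 0.331.

V/F = 0.331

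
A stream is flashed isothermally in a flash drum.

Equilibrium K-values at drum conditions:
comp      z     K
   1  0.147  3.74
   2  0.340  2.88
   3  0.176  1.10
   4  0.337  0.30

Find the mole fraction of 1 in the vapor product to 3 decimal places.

y_1 = 0.194

Material balance + equilibrium reduce to Σ zᵢ(Kᵢ−1)/(1+V/F(Kᵢ−1)) = 0.
g(0) = ΣzᵢKᵢ − 1 = 0.824 and g(1) = 1 − Σzᵢ/Kᵢ = -0.441, so a root lies in (0, 1).
Newton–Raphson from V/F = 0.32:
  V/F = 0.320: g = 0.3268, g' = -1.058 → V/F = 0.629
  V/F = 0.629: g = 0.0359, g' = -0.930 → V/F = 0.668
  V/F = 0.668: g = -0.0005, g' = -0.958 → V/F = 0.667
Converged at V/F = 0.667.
Compositions from xᵢ = zᵢ/(1+V/F(Kᵢ−1)), yᵢ = Kᵢxᵢ:
  1: x = 0.052, y = 0.194
  2: x = 0.151, y = 0.434
  3: x = 0.165, y = 0.181
  4: x = 0.632, y = 0.190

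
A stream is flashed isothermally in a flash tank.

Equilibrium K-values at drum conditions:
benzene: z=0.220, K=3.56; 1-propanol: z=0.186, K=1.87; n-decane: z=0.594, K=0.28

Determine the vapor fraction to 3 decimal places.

Let ψ = V/F and solve Σ zᵢ(Kᵢ−1)/(1+ψ(Kᵢ−1)) = 0.
Feasibility: ΣzᵢKᵢ = 1.297, Σzᵢ/Kᵢ = 2.283 — both > 1, two phases present.
Newton iteration, ψ⁰ = 0.5:
  ψ = 0.500: g = -0.3085, g' = -1.098 → ψ = 0.219
  ψ = 0.219: g = -0.0109, g' = -1.125 → ψ = 0.209
Converged at ψ = 0.209.

ψ = 0.209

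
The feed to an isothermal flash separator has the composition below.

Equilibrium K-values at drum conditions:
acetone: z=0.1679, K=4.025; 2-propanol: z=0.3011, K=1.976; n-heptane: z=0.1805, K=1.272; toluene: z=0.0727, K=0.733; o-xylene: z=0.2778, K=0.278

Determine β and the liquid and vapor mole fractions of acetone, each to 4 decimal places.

β = 0.6393, x_acetone = 0.0572, y_acetone = 0.2303

Let β = V/F and solve Σ zᵢ(Kᵢ−1)/(1+β(Kᵢ−1)) = 0.
Check two-phase: ΣzᵢKᵢ = 1.6309 > 1 and Σzᵢ/Kᵢ = 1.4345 > 1, so g(0) = 0.6309 > 0 and g(1) = -0.4345 < 0.
Newton iteration, β⁰ = 0.53:
  β = 0.5300: g = 0.08419, g' = -0.7485 → β = 0.6425
  β = 0.6425: g = -0.00258, g' = -0.8067 → β = 0.6393
Converged at β = 0.6393.
Compositions from xᵢ = zᵢ/(1+β(Kᵢ−1)), yᵢ = Kᵢxᵢ:
  acetone: x = 0.0572, y = 0.2303
  2-propanol: x = 0.1854, y = 0.3664
  n-heptane: x = 0.1538, y = 0.1956
  toluene: x = 0.0877, y = 0.0643
  o-xylene: x = 0.5159, y = 0.1434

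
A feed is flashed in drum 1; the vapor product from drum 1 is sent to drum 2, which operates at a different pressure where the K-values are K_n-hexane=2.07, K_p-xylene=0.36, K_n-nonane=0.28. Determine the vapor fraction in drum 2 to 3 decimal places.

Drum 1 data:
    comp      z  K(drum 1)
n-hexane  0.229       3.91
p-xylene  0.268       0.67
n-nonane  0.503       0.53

Drum 1:
Iterate (Newton) starting at ψ₁ = 0.66:
  ψ₁ = 0.660: g = -0.2276, g' = -0.509 → ψ₁ = 0.212
  ψ₁ = 0.212: g = 0.0541, g' = -0.911 → ψ₁ = 0.272
  ψ₁ = 0.272: g = 0.0039, g' = -0.786 → ψ₁ = 0.277
Converged at ψ₁ = 0.277.
Drum-1 compositions:
  n-hexane: x = 0.127, y = 0.496
  p-xylene: x = 0.295, y = 0.198
  n-nonane: x = 0.578, y = 0.306
Drum-2 feed = drum-1 vapor: z₂ = (0.4959, 0.1976, 0.3065).
Drum 2:
Let ψ₂ = V/F and solve Σ zᵢ(Kᵢ−1)/(1+ψ₂(Kᵢ−1)) = 0.
g(0) = ΣzᵢKᵢ − 1 = 0.184 and g(1) = 1 − Σzᵢ/Kᵢ = -0.883, so a root lies in (0, 1).
Newton iteration, ψ₂⁰ = 0.48:
  ψ₂ = 0.480: g = -0.1691, g' = -0.787 → ψ₂ = 0.265
  ψ₂ = 0.265: g = -0.0117, g' = -0.705 → ψ₂ = 0.249
Converged at ψ₂ = 0.249.
  n-hexane: x = 0.392, y = 0.811
  p-xylene: x = 0.235, y = 0.085
  n-nonane: x = 0.373, y = 0.105

V/F (drum 2) = 0.249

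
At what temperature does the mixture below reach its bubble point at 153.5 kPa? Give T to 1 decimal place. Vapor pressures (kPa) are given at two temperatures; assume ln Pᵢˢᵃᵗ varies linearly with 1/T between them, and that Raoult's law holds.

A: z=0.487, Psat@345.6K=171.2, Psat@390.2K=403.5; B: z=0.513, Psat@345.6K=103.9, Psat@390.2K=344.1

T = 350.3 K

Bubble-point temperature: ΣzᵢPᵢˢᵃᵗ(T) = P. Interpolate ln Pᵢˢᵃᵗ = aᵢ + bᵢ/T.
  T = 345.6 K: ΣzᵢPᵢˢᵃᵗ = 136.68 kPa
  T = 390.2 K: ΣzᵢPᵢˢᵃᵗ = 373.03 kPa
  T = 367.9 K: ΣzᵢPᵢˢᵃᵗ = 231.95 kPa
  T = 356.8 K: ΣzᵢPᵢˢᵃᵗ = 179.56 kPa
  T = 351.2 K: ΣzᵢPᵢˢᵃᵗ = 156.96 kPa
  T = 348.4 K: ΣzᵢPᵢˢᵃᵗ = 146.54 kPa
Interpolating between 348.4 K and 351.2 K gives T ≈ 350.3 K.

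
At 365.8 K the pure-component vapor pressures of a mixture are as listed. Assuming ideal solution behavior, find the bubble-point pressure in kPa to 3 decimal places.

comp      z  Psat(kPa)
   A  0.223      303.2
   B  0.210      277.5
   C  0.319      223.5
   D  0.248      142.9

Pbub = 232.624 kPa

At the bubble point ψ → 0, so ΣzᵢKᵢ = 1 with Kᵢ = Pᵢˢᵃᵗ/P ⇒ P = ΣzᵢPᵢˢᵃᵗ.
P = 0.223·303.2 + 0.210·277.5 + 0.319·223.5 + 0.248·142.9 = 232.624 kPa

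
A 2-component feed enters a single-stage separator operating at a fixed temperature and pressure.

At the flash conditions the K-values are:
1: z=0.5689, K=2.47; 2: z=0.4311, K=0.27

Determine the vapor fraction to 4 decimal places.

Material balance + equilibrium reduce to Σ zᵢ(Kᵢ−1)/(1+ψ(Kᵢ−1)) = 0.
g(0) = ΣzᵢKᵢ − 1 = 0.5216 and g(1) = 1 − Σzᵢ/Kᵢ = -0.8270, so a root lies in (0, 1).
Binary case is linear: z₁(K₁−1)(1+ψ(K₂−1)) + z₂(K₂−1)(1+ψ(K₁−1)) = 0
⇒ ψ = [z₁(K₁−1)+z₂(K₂−1)] / [−(K₁−1)(K₂−1)] = 0.52158/1.07310 = 0.4860

ψ = 0.4860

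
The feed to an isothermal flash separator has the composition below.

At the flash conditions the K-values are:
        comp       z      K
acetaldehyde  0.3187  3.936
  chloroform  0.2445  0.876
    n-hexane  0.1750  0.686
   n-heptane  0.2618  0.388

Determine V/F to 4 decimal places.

Rachford–Rice: g(V/F) = Σ zᵢ(Kᵢ−1)/(1+V/F(Kᵢ−1)) = 0.
Check two-phase: ΣzᵢKᵢ = 1.6902 > 1 and Σzᵢ/Kᵢ = 1.2899 > 1, so g(0) = 0.6902 > 0 and g(1) = -0.2899 < 0.
Iterate (Newton) starting at V/F = 0.5:
  V/F = 0.5000: g = 0.05076, g' = -0.6832 → V/F = 0.5743
  V/F = 0.5743: g = 0.00161, g' = -0.6439 → V/F = 0.5768
Converged at V/F = 0.5768.

V/F = 0.5768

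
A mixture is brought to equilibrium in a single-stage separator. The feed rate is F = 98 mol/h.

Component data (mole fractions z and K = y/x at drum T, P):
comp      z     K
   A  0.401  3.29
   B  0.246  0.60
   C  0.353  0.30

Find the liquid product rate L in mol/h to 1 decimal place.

Let β = V/F and solve Σ zᵢ(Kᵢ−1)/(1+β(Kᵢ−1)) = 0.
g(0) = ΣzᵢKᵢ − 1 = 0.573 and g(1) = 1 − Σzᵢ/Kᵢ = -0.709, so a root lies in (0, 1).
Newton iteration, β⁰ = 0.6:
  β = 0.600: g = -0.1687, g' = -0.955 → β = 0.423
  β = 0.423: g = -0.0034, g' = -0.948 → β = 0.420
Converged at β = 0.420.
Then V = β·F = 0.4198·98 = 41.1 mol/h and L = F − V = 56.9 mol/h.

L = 56.9 mol/h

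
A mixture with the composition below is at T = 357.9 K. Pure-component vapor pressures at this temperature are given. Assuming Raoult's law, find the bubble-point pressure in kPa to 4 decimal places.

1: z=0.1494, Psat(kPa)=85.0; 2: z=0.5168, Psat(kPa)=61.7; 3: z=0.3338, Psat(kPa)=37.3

At the bubble point ψ → 0, so ΣzᵢKᵢ = 1 with Kᵢ = Pᵢˢᵃᵗ/P ⇒ P = ΣzᵢPᵢˢᵃᵗ.
P = 0.1494·85.0 + 0.5168·61.7 + 0.3338·37.3 = 57.0363 kPa

Pbub = 57.0363 kPa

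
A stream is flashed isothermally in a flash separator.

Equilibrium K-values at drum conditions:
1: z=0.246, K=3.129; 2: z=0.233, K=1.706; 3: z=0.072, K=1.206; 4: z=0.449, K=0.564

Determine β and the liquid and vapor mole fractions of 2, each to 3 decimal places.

Iterate (Newton) starting at β = 0.44:
  β = 0.440: g = 0.1673, g' = -0.498 → β = 0.776
  β = 0.776: g = 0.0207, g' = -0.404 → β = 0.827
Converged at β = 0.827.
Compositions from xᵢ = zᵢ/(1+β(Kᵢ−1)), yᵢ = Kᵢxᵢ:
  1: x = 0.089, y = 0.279
  2: x = 0.147, y = 0.251
  3: x = 0.062, y = 0.074
  4: x = 0.702, y = 0.396

β = 0.827, x_2 = 0.147, y_2 = 0.251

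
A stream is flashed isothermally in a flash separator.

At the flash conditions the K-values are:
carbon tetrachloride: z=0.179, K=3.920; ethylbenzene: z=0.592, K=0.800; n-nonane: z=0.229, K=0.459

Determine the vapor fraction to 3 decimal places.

ψ = 0.309

Let ψ = V/F and solve Σ zᵢ(Kᵢ−1)/(1+ψ(Kᵢ−1)) = 0.
Check two-phase: ΣzᵢKᵢ = 1.280 > 1 and Σzᵢ/Kᵢ = 1.285 > 1, so g(0) = 0.280 > 0 and g(1) = -0.285 < 0.
Newton iteration, ψ⁰ = 0.32:
  ψ = 0.320: g = -0.0061, g' = -0.533 → ψ = 0.309
Converged at ψ = 0.309.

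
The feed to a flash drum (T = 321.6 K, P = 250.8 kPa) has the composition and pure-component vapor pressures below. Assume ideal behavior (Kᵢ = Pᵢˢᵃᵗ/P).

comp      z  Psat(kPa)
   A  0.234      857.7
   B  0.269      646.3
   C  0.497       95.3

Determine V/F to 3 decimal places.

V/F = 0.553

Raoult's law: Kᵢ = Pᵢˢᵃᵗ/P = Pᵢˢᵃᵗ/250.8.
  K_A = 857.7/250.8 = 3.41986, K_B = 646.3/250.8 = 2.57695, K_C = 95.3/250.8 = 0.37998
Material balance + equilibrium reduce to Σ zᵢ(Kᵢ−1)/(1+V/F(Kᵢ−1)) = 0.
g(0) = ΣzᵢKᵢ − 1 = 0.682 and g(1) = 1 − Σzᵢ/Kᵢ = -0.481, so a root lies in (0, 1).
Newton–Raphson from V/F = 0.39:
  V/F = 0.390: g = 0.1476, g' = -0.952 → V/F = 0.545
  V/F = 0.545: g = 0.0068, g' = -0.884 → V/F = 0.553
Converged at V/F = 0.553.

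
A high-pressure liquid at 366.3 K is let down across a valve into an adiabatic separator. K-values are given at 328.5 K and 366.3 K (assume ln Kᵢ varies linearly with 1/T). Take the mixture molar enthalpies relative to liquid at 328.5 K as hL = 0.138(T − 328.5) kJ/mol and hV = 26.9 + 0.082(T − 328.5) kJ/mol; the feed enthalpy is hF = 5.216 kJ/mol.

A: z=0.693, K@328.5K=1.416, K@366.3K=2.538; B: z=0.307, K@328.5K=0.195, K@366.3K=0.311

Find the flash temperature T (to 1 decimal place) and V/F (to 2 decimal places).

Adiabatic flash: solve Rachford–Rice at each trial T, then check hF = ψ·hV(T) + (1−ψ)·hL(T).
  T = 328.5 K: K = (1.416, 0.195), RR gives ψ = 0.123, H_out = 3.306 kJ/mol
  T = 366.3 K: K = (2.538, 0.311), RR gives ψ = 0.806, H_out = 25.197 kJ/mol
  T = 347.4 K: K = (1.926, 0.249), RR gives ψ = 0.592, H_out = 17.900 kJ/mol
  T = 337.9 K: K = (1.657, 0.221), RR gives ψ = 0.423, H_out = 12.444 kJ/mol
  T = 333.2 K: K = (1.534, 0.208), RR gives ψ = 0.299, H_out = 8.625 kJ/mol
  T = 330.9 K: K = (1.475, 0.202), RR gives ψ = 0.222, H_out = 6.272 kJ/mol
Linear interpolation between T = 328.5 (H_out = 3.306) and T = 330.9 (H_out = 6.272) on hF = 5.216 gives T ≈ 330.0 K, at which ψ = 0.19.

T = 330.0 K, V/F = 0.19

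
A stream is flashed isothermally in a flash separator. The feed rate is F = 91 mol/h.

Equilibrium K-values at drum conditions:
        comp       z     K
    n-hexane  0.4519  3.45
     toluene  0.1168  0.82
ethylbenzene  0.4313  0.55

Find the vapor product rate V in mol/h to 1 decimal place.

Newton iteration, β⁰ = 0.5:
  β = 0.5000: g = 0.22406, g' = -0.6979 → β = 0.8211
  β = 0.8211: g = 0.03515, g' = -0.5240 → β = 0.8881
  β = 0.8881: g = 0.00029, g' = -0.5166 → β = 0.8887
Converged at β = 0.8887.
Then V = β·F = 0.8887·91 = 80.9 mol/h and L = F − V = 10.1 mol/h.

V = 80.9 mol/h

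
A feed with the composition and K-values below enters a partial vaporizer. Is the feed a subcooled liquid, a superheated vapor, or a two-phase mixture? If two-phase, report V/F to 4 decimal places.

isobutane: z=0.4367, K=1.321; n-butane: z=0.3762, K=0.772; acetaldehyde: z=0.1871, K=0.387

subcooled liquid

ΣzᵢKᵢ = 0.9397; Σzᵢ/Kᵢ = 1.3014.
Since ΣzᵢKᵢ < 1 the mixture is below its bubble point — single liquid phase.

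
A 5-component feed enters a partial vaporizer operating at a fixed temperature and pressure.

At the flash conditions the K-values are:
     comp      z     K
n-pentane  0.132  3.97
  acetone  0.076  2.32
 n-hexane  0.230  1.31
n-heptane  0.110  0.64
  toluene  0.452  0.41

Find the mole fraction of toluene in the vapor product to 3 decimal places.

y_toluene = 0.220

Material balance + equilibrium reduce to Σ zᵢ(Kᵢ−1)/(1+ψ(Kᵢ−1)) = 0.
Feasibility: ΣzᵢKᵢ = 1.257, Σzᵢ/Kᵢ = 1.516 — both > 1, two phases present.
Newton–Raphson from ψ = 0.42:
  ψ = 0.420: g = -0.0991, g' = -0.601 → ψ = 0.255
  ψ = 0.255: g = 0.0068, g' = -0.705 → ψ = 0.265
Converged at ψ = 0.265.
Compositions from xᵢ = zᵢ/(1+ψ(Kᵢ−1)), yᵢ = Kᵢxᵢ:
  n-pentane: x = 0.074, y = 0.293
  acetone: x = 0.056, y = 0.131
  n-hexane: x = 0.213, y = 0.278
  n-heptane: x = 0.122, y = 0.078
  toluene: x = 0.536, y = 0.220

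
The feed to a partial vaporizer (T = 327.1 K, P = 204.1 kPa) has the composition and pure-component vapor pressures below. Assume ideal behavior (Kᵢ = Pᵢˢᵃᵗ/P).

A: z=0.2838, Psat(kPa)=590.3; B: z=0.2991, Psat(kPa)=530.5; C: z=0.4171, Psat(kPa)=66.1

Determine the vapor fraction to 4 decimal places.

ψ = 0.6218

Raoult's law: Kᵢ = Pᵢˢᵃᵗ/P = Pᵢˢᵃᵗ/204.1.
  K_A = 590.3/204.1 = 2.892210, K_B = 530.5/204.1 = 2.599216, K_C = 66.1/204.1 = 0.323861
Material balance + equilibrium reduce to Σ zᵢ(Kᵢ−1)/(1+ψ(Kᵢ−1)) = 0.
g(0) = ΣzᵢKᵢ − 1 = 0.7333 and g(1) = 1 − Σzᵢ/Kᵢ = -0.5011, so a root lies in (0, 1).
Iterate (Newton) starting at ψ = 0.31:
  ψ = 0.3100: g = 0.30145, g' = -1.0508 → ψ = 0.5969
  ψ = 0.5969: g = 0.02407, g' = -0.9604 → ψ = 0.6219
  ψ = 0.6219: g = -0.00017, g' = -0.9746 → ψ = 0.6218
Converged at ψ = 0.6218.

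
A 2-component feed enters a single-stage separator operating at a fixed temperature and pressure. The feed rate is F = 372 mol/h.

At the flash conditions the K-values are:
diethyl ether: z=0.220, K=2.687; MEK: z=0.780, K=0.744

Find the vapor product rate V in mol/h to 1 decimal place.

Binary case is linear: z₁(K₁−1)(1+V/F(K₂−1)) + z₂(K₂−1)(1+V/F(K₁−1)) = 0
⇒ V/F = [z₁(K₁−1)+z₂(K₂−1)] / [−(K₁−1)(K₂−1)] = 0.1715/0.4319 = 0.397
Then V = V/F·F = 0.3970·372 = 147.7 mol/h and L = F − V = 224.3 mol/h.

V = 147.7 mol/h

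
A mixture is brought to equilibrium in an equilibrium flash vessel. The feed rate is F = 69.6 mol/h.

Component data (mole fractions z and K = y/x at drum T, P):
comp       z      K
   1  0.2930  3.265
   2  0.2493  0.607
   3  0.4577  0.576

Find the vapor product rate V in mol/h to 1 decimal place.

V = 27.6 mol/h

Let ψ = V/F and solve Σ zᵢ(Kᵢ−1)/(1+ψ(Kᵢ−1)) = 0.
g(0) = ΣzᵢKᵢ − 1 = 0.3716 and g(1) = 1 − Σzᵢ/Kᵢ = -0.2951, so a root lies in (0, 1).
Newton–Raphson from ψ = 0.5:
  ψ = 0.5000: g = -0.05701, g' = -0.5227 → ψ = 0.3909
  ψ = 0.3909: g = 0.00359, g' = -0.5948 → ψ = 0.3970
Converged at ψ = 0.3970.
Then V = ψ·F = 0.3970·69.6 = 27.6 mol/h and L = F − V = 42.0 mol/h.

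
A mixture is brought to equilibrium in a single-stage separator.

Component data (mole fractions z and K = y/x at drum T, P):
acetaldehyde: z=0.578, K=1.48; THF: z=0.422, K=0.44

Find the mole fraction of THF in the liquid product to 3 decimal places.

Iterate (Newton) starting at V/F = 0.37:
  V/F = 0.370: g = -0.0625, g' = -0.307 → V/F = 0.166
  V/F = 0.166: g = -0.0036, g' = -0.275 → V/F = 0.153
Converged at V/F = 0.153.
Compositions from xᵢ = zᵢ/(1+V/F(Kᵢ−1)), yᵢ = Kᵢxᵢ:
  acetaldehyde: x = 0.538, y = 0.797
  THF: x = 0.462, y = 0.203

x_THF = 0.462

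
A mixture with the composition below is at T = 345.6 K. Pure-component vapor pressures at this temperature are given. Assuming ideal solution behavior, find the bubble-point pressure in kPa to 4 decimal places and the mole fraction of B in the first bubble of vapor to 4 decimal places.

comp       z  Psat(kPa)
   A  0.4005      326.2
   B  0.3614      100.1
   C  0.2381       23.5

Pbub = 172.4146 kPa, y_B = 0.2098

At the bubble point ψ → 0, so ΣzᵢKᵢ = 1 with Kᵢ = Pᵢˢᵃᵗ/P ⇒ P = ΣzᵢPᵢˢᵃᵗ.
P = 0.4005·326.2 + 0.3614·100.1 + 0.2381·23.5 = 172.4146 kPa
yᵢ = zᵢPᵢˢᵃᵗ/P ⇒ y_B = 0.3614·100.1/172.4146 = 0.2098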